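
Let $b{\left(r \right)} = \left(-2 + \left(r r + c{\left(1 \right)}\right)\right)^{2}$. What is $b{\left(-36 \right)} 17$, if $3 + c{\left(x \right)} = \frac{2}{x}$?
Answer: $28421433$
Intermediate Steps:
$c{\left(x \right)} = -3 + \frac{2}{x}$
$b{\left(r \right)} = \left(-3 + r^{2}\right)^{2}$ ($b{\left(r \right)} = \left(-2 - \left(3 - 2 - r r\right)\right)^{2} = \left(-2 + \left(r^{2} + \left(-3 + 2 \cdot 1\right)\right)\right)^{2} = \left(-2 + \left(r^{2} + \left(-3 + 2\right)\right)\right)^{2} = \left(-2 + \left(r^{2} - 1\right)\right)^{2} = \left(-2 + \left(-1 + r^{2}\right)\right)^{2} = \left(-3 + r^{2}\right)^{2}$)
$b{\left(-36 \right)} 17 = \left(-3 + \left(-36\right)^{2}\right)^{2} \cdot 17 = \left(-3 + 1296\right)^{2} \cdot 17 = 1293^{2} \cdot 17 = 1671849 \cdot 17 = 28421433$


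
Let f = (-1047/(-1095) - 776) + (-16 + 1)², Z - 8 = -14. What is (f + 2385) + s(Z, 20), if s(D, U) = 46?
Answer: 686549/365 ≈ 1881.0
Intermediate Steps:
Z = -6 (Z = 8 - 14 = -6)
f = -200766/365 (f = (-1047*(-1/1095) - 776) + (-15)² = (349/365 - 776) + 225 = -282891/365 + 225 = -200766/365 ≈ -550.04)
(f + 2385) + s(Z, 20) = (-200766/365 + 2385) + 46 = 669759/365 + 46 = 686549/365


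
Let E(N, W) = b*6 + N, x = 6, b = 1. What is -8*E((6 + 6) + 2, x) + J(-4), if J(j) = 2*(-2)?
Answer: -164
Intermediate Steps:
J(j) = -4
E(N, W) = 6 + N (E(N, W) = 1*6 + N = 6 + N)
-8*E((6 + 6) + 2, x) + J(-4) = -8*(6 + ((6 + 6) + 2)) - 4 = -8*(6 + (12 + 2)) - 4 = -8*(6 + 14) - 4 = -8*20 - 4 = -160 - 4 = -164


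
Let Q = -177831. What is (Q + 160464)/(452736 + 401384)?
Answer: -17367/854120 ≈ -0.020333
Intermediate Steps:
(Q + 160464)/(452736 + 401384) = (-177831 + 160464)/(452736 + 401384) = -17367/854120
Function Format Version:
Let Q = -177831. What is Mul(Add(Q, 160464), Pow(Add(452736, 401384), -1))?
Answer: Rational(-17367, 854120) ≈ -0.020333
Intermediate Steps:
Mul(Add(Q, 160464), Pow(Add(452736, 401384), -1)) = Mul(Add(-177831, 160464), Pow(Add(452736, 401384), -1)) = Mul(-17367, Pow(854120, -1)) = Mul(-17367, Rational(1, 854120)) = Rational(-17367, 854120)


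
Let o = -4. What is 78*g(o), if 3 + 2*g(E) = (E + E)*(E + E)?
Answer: 2379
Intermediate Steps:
g(E) = -3/2 + 2*E² (g(E) = -3/2 + ((E + E)*(E + E))/2 = -3/2 + ((2*E)*(2*E))/2 = -3/2 + (4*E²)/2 = -3/2 + 2*E²)
78*g(o) = 78*(-3/2 + 2*(-4)²) = 78*(-3/2 + 2*16) = 78*(-3/2 + 32) = 78*(61/2) = 2379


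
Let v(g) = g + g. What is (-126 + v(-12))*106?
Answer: -15900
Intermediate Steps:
v(g) = 2*g
(-126 + v(-12))*106 = (-126 + 2*(-12))*106 = (-126 - 24)*106 = -150*106 = -15900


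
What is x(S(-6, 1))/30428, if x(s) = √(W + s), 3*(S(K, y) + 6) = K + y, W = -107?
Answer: I*√258/45642 ≈ 0.00035192*I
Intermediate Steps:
S(K, y) = -6 + K/3 + y/3 (S(K, y) = -6 + (K + y)/3 = -6 + (K/3 + y/3) = -6 + K/3 + y/3)
x(s) = √(-107 + s)
x(S(-6, 1))/30428 = √(-107 + (-6 + (⅓)*(-6) + (⅓)*1))/30428 = √(-107 + (-6 - 2 + ⅓))*(1/30428) = √(-107 - 23/3)*(1/30428) = √(-344/3)*(1/30428) = (2*I*√258/3)*(1/30428) = I*√258/45642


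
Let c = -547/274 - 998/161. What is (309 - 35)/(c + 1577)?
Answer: 12087236/69206259 ≈ 0.17466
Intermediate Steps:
c = -361519/44114 (c = -547*1/274 - 998*1/161 = -547/274 - 998/161 = -361519/44114 ≈ -8.1951)
(309 - 35)/(c + 1577) = (309 - 35)/(-361519/44114 + 1577) = 274/(69206259/44114) = 274*(44114/69206259) = 12087236/69206259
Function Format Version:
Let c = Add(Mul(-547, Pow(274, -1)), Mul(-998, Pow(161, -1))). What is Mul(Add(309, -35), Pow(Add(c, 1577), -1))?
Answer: Rational(12087236, 69206259) ≈ 0.17466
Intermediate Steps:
c = Rational(-361519, 44114) (c = Add(Mul(-547, Rational(1, 274)), Mul(-998, Rational(1, 161))) = Add(Rational(-547, 274), Rational(-998, 161)) = Rational(-361519, 44114) ≈ -8.1951)
Mul(Add(309, -35), Pow(Add(c, 1577), -1)) = Mul(Add(309, -35), Pow(Add(Rational(-361519, 44114), 1577), -1)) = Mul(274, Pow(Rational(69206259, 44114), -1)) = Mul(274, Rational(44114, 69206259)) = Rational(12087236, 69206259)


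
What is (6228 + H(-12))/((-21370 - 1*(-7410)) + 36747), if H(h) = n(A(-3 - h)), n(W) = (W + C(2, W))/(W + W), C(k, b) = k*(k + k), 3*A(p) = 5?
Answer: 62309/227870 ≈ 0.27344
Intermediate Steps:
A(p) = 5/3 (A(p) = (⅓)*5 = 5/3)
C(k, b) = 2*k² (C(k, b) = k*(2*k) = 2*k²)
n(W) = (8 + W)/(2*W) (n(W) = (W + 2*2²)/(W + W) = (W + 2*4)/((2*W)) = (W + 8)*(1/(2*W)) = (8 + W)*(1/(2*W)) = (8 + W)/(2*W))
H(h) = 29/10 (H(h) = (8 + 5/3)/(2*(5/3)) = (½)*(⅗)*(29/3) = 29/10)
(6228 + H(-12))/((-21370 - 1*(-7410)) + 36747) = (6228 + 29/10)/((-21370 - 1*(-7410)) + 36747) = 62309/(10*((-21370 + 7410) + 36747)) = 62309/(10*(-13960 + 36747)) = (62309/10)/22787 = (62309/10)*(1/22787) = 62309/227870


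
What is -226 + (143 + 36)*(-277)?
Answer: -49809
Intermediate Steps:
-226 + (143 + 36)*(-277) = -226 + 179*(-277) = -226 - 49583 = -49809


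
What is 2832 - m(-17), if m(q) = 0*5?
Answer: 2832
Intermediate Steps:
m(q) = 0
2832 - m(-17) = 2832 - 1*0 = 2832 + 0 = 2832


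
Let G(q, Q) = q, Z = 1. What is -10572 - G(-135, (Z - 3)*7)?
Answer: -10437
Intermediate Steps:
-10572 - G(-135, (Z - 3)*7) = -10572 - 1*(-135) = -10572 + 135 = -10437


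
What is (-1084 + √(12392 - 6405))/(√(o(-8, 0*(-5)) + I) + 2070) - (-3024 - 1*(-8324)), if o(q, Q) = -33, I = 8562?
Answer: -7555670060/1425457 - √51063123/4276371 + 690*√5987/1425457 + 1084*√8529/4276371 ≈ -5300.5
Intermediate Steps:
(-1084 + √(12392 - 6405))/(√(o(-8, 0*(-5)) + I) + 2070) - (-3024 - 1*(-8324)) = (-1084 + √(12392 - 6405))/(√(-33 + 8562) + 2070) - (-3024 - 1*(-8324)) = (-1084 + √5987)/(√8529 + 2070) - (-3024 + 8324) = (-1084 + √5987)/(2070 + √8529) - 1*5300 = (-1084 + √5987)/(2070 + √8529) - 5300 = -5300 + (-1084 + √5987)/(2070 + √8529)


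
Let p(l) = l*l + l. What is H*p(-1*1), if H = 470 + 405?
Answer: 0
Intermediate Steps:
H = 875
p(l) = l + l**2 (p(l) = l**2 + l = l + l**2)
H*p(-1*1) = 875*((-1*1)*(1 - 1*1)) = 875*(-(1 - 1)) = 875*(-1*0) = 875*0 = 0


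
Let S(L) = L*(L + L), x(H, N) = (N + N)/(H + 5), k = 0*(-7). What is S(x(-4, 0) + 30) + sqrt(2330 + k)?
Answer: 1800 + sqrt(2330) ≈ 1848.3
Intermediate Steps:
k = 0
x(H, N) = 2*N/(5 + H) (x(H, N) = (2*N)/(5 + H) = 2*N/(5 + H))
S(L) = 2*L**2 (S(L) = L*(2*L) = 2*L**2)
S(x(-4, 0) + 30) + sqrt(2330 + k) = 2*(2*0/(5 - 4) + 30)**2 + sqrt(2330 + 0) = 2*(2*0/1 + 30)**2 + sqrt(2330) = 2*(2*0*1 + 30)**2 + sqrt(2330) = 2*(0 + 30)**2 + sqrt(2330) = 2*30**2 + sqrt(2330) = 2*900 + sqrt(2330) = 1800 + sqrt(2330)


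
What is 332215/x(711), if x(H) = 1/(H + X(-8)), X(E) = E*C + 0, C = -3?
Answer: 244178025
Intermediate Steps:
X(E) = -3*E (X(E) = E*(-3) + 0 = -3*E + 0 = -3*E)
x(H) = 1/(24 + H) (x(H) = 1/(H - 3*(-8)) = 1/(H + 24) = 1/(24 + H))
332215/x(711) = 332215/(1/(24 + 711)) = 332215/(1/735) = 332215*735 = 244178025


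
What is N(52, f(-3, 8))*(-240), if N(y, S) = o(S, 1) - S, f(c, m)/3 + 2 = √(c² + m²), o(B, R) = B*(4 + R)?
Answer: 5760 - 2880*√73 ≈ -18847.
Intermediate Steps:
f(c, m) = -6 + 3*√(c² + m²)
N(y, S) = 4*S (N(y, S) = S*(4 + 1) - S = S*5 - S = 5*S - S = 4*S)
N(52, f(-3, 8))*(-240) = (4*(-6 + 3*√((-3)² + 8²)))*(-240) = (4*(-6 + 3*√(9 + 64)))*(-240) = (4*(-6 + 3*√73))*(-240) = (-24 + 12*√73)*(-240) = 5760 - 2880*√73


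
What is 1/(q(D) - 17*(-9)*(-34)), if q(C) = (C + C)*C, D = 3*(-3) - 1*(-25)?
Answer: -1/4690 ≈ -0.00021322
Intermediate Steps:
D = 16 (D = -9 + 25 = 16)
q(C) = 2*C**2 (q(C) = (2*C)*C = 2*C**2)
1/(q(D) - 17*(-9)*(-34)) = 1/(2*16**2 - 17*(-9)*(-34)) = 1/(2*256 + 153*(-34)) = 1/(512 - 5202) = 1/(-4690) = -1/4690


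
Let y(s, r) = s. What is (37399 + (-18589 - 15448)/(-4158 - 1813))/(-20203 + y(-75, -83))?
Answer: -111671733/60539969 ≈ -1.8446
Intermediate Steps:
(37399 + (-18589 - 15448)/(-4158 - 1813))/(-20203 + y(-75, -83)) = (37399 + (-18589 - 15448)/(-4158 - 1813))/(-20203 - 75) = (37399 - 34037/(-5971))/(-20278) = (37399 - 34037*(-1/5971))*(-1/20278) = (37399 + 34037/5971)*(-1/20278) = (223343466/5971)*(-1/20278) = -111671733/60539969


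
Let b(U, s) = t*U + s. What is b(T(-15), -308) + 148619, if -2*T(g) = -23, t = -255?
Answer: 290757/2 ≈ 1.4538e+5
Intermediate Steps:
T(g) = 23/2 (T(g) = -½*(-23) = 23/2)
b(U, s) = s - 255*U (b(U, s) = -255*U + s = s - 255*U)
b(T(-15), -308) + 148619 = (-308 - 255*23/2) + 148619 = (-308 - 5865/2) + 148619 = -6481/2 + 148619 = 290757/2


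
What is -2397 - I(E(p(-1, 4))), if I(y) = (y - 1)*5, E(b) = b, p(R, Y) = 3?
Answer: -2407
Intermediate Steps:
I(y) = -5 + 5*y (I(y) = (-1 + y)*5 = -5 + 5*y)
-2397 - I(E(p(-1, 4))) = -2397 - (-5 + 5*3) = -2397 - (-5 + 15) = -2397 - 1*10 = -2397 - 10 = -2407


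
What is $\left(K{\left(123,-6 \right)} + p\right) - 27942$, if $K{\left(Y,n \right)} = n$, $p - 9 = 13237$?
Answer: $-14702$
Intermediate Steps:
$p = 13246$ ($p = 9 + 13237 = 13246$)
$\left(K{\left(123,-6 \right)} + p\right) - 27942 = \left(-6 + 13246\right) - 27942 = 13240 - 27942 = -14702$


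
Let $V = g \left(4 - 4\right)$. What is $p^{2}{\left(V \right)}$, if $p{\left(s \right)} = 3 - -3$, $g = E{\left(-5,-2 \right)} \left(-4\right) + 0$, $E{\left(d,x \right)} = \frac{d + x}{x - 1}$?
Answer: $36$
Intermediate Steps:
$E{\left(d,x \right)} = \frac{d + x}{-1 + x}$
$g = - \frac{28}{3}$ ($g = \frac{-5 - 2}{-1 - 2} \left(-4\right) + 0 = \frac{1}{-3} \left(-7\right) \left(-4\right) + 0 = \left(- \frac{1}{3}\right) \left(-7\right) \left(-4\right) + 0 = \frac{7}{3} \left(-4\right) + 0 = - \frac{28}{3} + 0 = - \frac{28}{3} \approx -9.3333$)
$V = 0$ ($V = - \frac{28 \left(4 - 4\right)}{3} = \left(- \frac{28}{3}\right) 0 = 0$)
$p{\left(s \right)} = 6$ ($p{\left(s \right)} = 3 + 3 = 6$)
$p^{2}{\left(V \right)} = 6^{2} = 36$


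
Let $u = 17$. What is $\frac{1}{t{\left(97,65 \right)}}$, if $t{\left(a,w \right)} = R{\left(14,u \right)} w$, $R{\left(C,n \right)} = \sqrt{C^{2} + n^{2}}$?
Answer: $\frac{\sqrt{485}}{31525} \approx 0.00069858$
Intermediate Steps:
$t{\left(a,w \right)} = w \sqrt{485}$ ($t{\left(a,w \right)} = \sqrt{14^{2} + 17^{2}} w = \sqrt{196 + 289} w = \sqrt{485} w = w \sqrt{485}$)
$\frac{1}{t{\left(97,65 \right)}} = \frac{1}{65 \sqrt{485}} = \frac{\sqrt{485}}{31525}$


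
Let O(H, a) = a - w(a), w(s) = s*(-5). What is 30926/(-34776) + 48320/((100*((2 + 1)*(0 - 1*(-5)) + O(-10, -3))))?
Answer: -2011493/12420 ≈ -161.96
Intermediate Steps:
w(s) = -5*s
O(H, a) = 6*a (O(H, a) = a - (-5)*a = a + 5*a = 6*a)
30926/(-34776) + 48320/((100*((2 + 1)*(0 - 1*(-5)) + O(-10, -3)))) = 30926/(-34776) + 48320/((100*((2 + 1)*(0 - 1*(-5)) + 6*(-3)))) = 30926*(-1/34776) + 48320/((100*(3*(0 + 5) - 18))) = -2209/2484 + 48320/((100*(3*5 - 18))) = -2209/2484 + 48320/((100*(15 - 18))) = -2209/2484 + 48320/((100*(-3))) = -2209/2484 + 48320/(-300) = -2209/2484 + 48320*(-1/300) = -2209/2484 - 2416/15 = -2011493/12420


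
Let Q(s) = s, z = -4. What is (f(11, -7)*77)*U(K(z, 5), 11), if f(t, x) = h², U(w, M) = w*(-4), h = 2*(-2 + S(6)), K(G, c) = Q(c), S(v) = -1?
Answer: -55440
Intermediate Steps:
K(G, c) = c
h = -6 (h = 2*(-2 - 1) = 2*(-3) = -6)
U(w, M) = -4*w
f(t, x) = 36 (f(t, x) = (-6)² = 36)
(f(11, -7)*77)*U(K(z, 5), 11) = (36*77)*(-4*5) = 2772*(-20) = -55440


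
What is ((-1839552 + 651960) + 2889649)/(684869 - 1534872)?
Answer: -243151/121429 ≈ -2.0024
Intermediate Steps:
((-1839552 + 651960) + 2889649)/(684869 - 1534872) = (-1187592 + 2889649)/(-850003) = 1702057*(-1/850003) = -243151/121429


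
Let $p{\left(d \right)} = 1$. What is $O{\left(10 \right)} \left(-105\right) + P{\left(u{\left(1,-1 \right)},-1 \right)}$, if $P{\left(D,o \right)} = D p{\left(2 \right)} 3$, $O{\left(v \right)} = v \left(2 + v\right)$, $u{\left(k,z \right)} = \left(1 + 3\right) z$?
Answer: $-12612$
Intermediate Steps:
$u{\left(k,z \right)} = 4 z$
$P{\left(D,o \right)} = 3 D$ ($P{\left(D,o \right)} = D 1 \cdot 3 = D 3 = 3 D$)
$O{\left(10 \right)} \left(-105\right) + P{\left(u{\left(1,-1 \right)},-1 \right)} = 10 \left(2 + 10\right) \left(-105\right) + 3 \cdot 4 \left(-1\right) = 10 \cdot 12 \left(-105\right) + 3 \left(-4\right) = 120 \left(-105\right) - 12 = -12600 - 12 = -12612$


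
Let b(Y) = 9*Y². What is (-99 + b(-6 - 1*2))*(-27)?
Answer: -12879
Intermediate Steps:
(-99 + b(-6 - 1*2))*(-27) = (-99 + 9*(-6 - 1*2)²)*(-27) = (-99 + 9*(-6 - 2)²)*(-27) = (-99 + 9*(-8)²)*(-27) = (-99 + 9*64)*(-27) = (-99 + 576)*(-27) = 477*(-27) = -12879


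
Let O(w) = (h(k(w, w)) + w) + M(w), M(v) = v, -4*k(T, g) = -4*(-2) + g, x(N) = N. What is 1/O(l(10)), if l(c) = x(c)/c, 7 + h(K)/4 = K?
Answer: -1/35 ≈ -0.028571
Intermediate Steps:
k(T, g) = -2 - g/4 (k(T, g) = -(-4*(-2) + g)/4 = -(8 + g)/4 = -2 - g/4)
h(K) = -28 + 4*K
l(c) = 1 (l(c) = c/c = 1)
O(w) = -36 + w (O(w) = ((-28 + 4*(-2 - w/4)) + w) + w = ((-28 + (-8 - w)) + w) + w = ((-36 - w) + w) + w = -36 + w)
1/O(l(10)) = 1/(-36 + 1) = 1/(-35) = -1/35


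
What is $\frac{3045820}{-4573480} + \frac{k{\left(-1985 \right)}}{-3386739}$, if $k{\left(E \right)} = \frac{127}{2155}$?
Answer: $- \frac{1111484096842193}{1668959477055330} \approx -0.66597$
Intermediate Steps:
$k{\left(E \right)} = \frac{127}{2155}$ ($k{\left(E \right)} = 127 \cdot \frac{1}{2155} = \frac{127}{2155}$)
$\frac{3045820}{-4573480} + \frac{k{\left(-1985 \right)}}{-3386739} = \frac{3045820}{-4573480} + \frac{127}{2155 \left(-3386739\right)} = 3045820 \left(- \frac{1}{4573480}\right) + \frac{127}{2155} \left(- \frac{1}{3386739}\right) = - \frac{152291}{228674} - \frac{127}{7298422545} = - \frac{1111484096842193}{1668959477055330}$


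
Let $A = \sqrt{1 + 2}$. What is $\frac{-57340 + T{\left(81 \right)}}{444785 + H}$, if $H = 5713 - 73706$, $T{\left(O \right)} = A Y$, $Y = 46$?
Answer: $- \frac{14335}{94198} + \frac{23 \sqrt{3}}{188396} \approx -0.15197$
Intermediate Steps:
$A = \sqrt{3} \approx 1.732$
$T{\left(O \right)} = 46 \sqrt{3}$ ($T{\left(O \right)} = \sqrt{3} \cdot 46 = 46 \sqrt{3}$)
$H = -67993$ ($H = 5713 - 73706 = -67993$)
$\frac{-57340 + T{\left(81 \right)}}{444785 + H} = \frac{-57340 + 46 \sqrt{3}}{444785 - 67993} = \frac{-57340 + 46 \sqrt{3}}{376792} = \left(-57340 + 46 \sqrt{3}\right) \frac{1}{376792} = - \frac{14335}{94198} + \frac{23 \sqrt{3}}{188396}$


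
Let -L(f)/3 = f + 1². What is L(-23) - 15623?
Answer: -15557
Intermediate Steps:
L(f) = -3 - 3*f (L(f) = -3*(f + 1²) = -3*(f + 1) = -3*(1 + f) = -3 - 3*f)
L(-23) - 15623 = (-3 - 3*(-23)) - 15623 = (-3 + 69) - 15623 = 66 - 15623 = -15557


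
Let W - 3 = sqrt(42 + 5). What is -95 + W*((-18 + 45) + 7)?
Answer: 7 + 34*sqrt(47) ≈ 240.09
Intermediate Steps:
W = 3 + sqrt(47) (W = 3 + sqrt(42 + 5) = 3 + sqrt(47) ≈ 9.8557)
-95 + W*((-18 + 45) + 7) = -95 + (3 + sqrt(47))*((-18 + 45) + 7) = -95 + (3 + sqrt(47))*(27 + 7) = -95 + (3 + sqrt(47))*34 = -95 + (102 + 34*sqrt(47)) = 7 + 34*sqrt(47)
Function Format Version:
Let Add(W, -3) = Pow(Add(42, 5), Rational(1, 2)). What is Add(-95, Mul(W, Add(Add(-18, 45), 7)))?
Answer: Add(7, Mul(34, Pow(47, Rational(1, 2)))) ≈ 240.09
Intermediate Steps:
W = Add(3, Pow(47, Rational(1, 2))) (W = Add(3, Pow(Add(42, 5), Rational(1, 2))) = Add(3, Pow(47, Rational(1, 2))) ≈ 9.8557)
Add(-95, Mul(W, Add(Add(-18, 45), 7))) = Add(-95, Mul(Add(3, Pow(47, Rational(1, 2))), Add(Add(-18, 45), 7))) = Add(-95, Mul(Add(3, Pow(47, Rational(1, 2))), Add(27, 7))) = Add(-95, Mul(Add(3, Pow(47, Rational(1, 2))), 34)) = Add(-95, Add(102, Mul(34, Pow(47, Rational(1, 2))))) = Add(7, Mul(34, Pow(47, Rational(1, 2))))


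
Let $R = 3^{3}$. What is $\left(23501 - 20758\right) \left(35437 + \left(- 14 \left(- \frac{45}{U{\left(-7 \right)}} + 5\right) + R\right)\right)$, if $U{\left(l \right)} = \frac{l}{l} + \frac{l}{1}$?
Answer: $96797727$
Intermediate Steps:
$U{\left(l \right)} = 1 + l$ ($U{\left(l \right)} = 1 + l 1 = 1 + l$)
$R = 27$
$\left(23501 - 20758\right) \left(35437 + \left(- 14 \left(- \frac{45}{U{\left(-7 \right)}} + 5\right) + R\right)\right) = \left(23501 - 20758\right) \left(35437 + \left(- 14 \left(- \frac{45}{1 - 7} + 5\right) + 27\right)\right) = 2743 \left(35437 + \left(- 14 \left(- \frac{45}{-6} + 5\right) + 27\right)\right) = 2743 \left(35437 + \left(- 14 \left(\left(-45\right) \left(- \frac{1}{6}\right) + 5\right) + 27\right)\right) = 2743 \left(35437 + \left(- 14 \left(\frac{15}{2} + 5\right) + 27\right)\right) = 2743 \left(35437 + \left(\left(-14\right) \frac{25}{2} + 27\right)\right) = 2743 \left(35437 + \left(-175 + 27\right)\right) = 2743 \left(35437 - 148\right) = 2743 \cdot 35289 = 96797727$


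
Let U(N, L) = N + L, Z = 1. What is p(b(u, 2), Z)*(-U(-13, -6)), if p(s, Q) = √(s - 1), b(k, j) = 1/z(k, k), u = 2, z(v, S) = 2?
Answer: 19*I*√2/2 ≈ 13.435*I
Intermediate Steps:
U(N, L) = L + N
b(k, j) = ½ (b(k, j) = 1/2 = ½)
p(s, Q) = √(-1 + s)
p(b(u, 2), Z)*(-U(-13, -6)) = √(-1 + ½)*(-(-6 - 13)) = √(-½)*(-1*(-19)) = (I*√2/2)*19 = 19*I*√2/2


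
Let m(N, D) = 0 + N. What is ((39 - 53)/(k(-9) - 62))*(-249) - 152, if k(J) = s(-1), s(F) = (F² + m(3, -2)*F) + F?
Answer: -13366/65 ≈ -205.63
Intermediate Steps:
m(N, D) = N
s(F) = F² + 4*F (s(F) = (F² + 3*F) + F = F² + 4*F)
k(J) = -3 (k(J) = -(4 - 1) = -1*3 = -3)
((39 - 53)/(k(-9) - 62))*(-249) - 152 = ((39 - 53)/(-3 - 62))*(-249) - 152 = -14/(-65)*(-249) - 152 = -14*(-1/65)*(-249) - 152 = (14/65)*(-249) - 152 = -3486/65 - 152 = -13366/65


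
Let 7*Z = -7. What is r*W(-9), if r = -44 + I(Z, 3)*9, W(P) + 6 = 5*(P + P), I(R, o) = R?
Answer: 5088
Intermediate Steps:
Z = -1 (Z = (⅐)*(-7) = -1)
W(P) = -6 + 10*P (W(P) = -6 + 5*(P + P) = -6 + 5*(2*P) = -6 + 10*P)
r = -53 (r = -44 - 1*9 = -44 - 9 = -53)
r*W(-9) = -53*(-6 + 10*(-9)) = -53*(-6 - 90) = -53*(-96) = 5088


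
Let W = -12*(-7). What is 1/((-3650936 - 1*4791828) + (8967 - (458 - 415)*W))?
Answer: -1/8437409 ≈ -1.1852e-7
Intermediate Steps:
W = 84
1/((-3650936 - 1*4791828) + (8967 - (458 - 415)*W)) = 1/((-3650936 - 1*4791828) + (8967 - (458 - 415)*84)) = 1/((-3650936 - 4791828) + (8967 - 43*84)) = 1/(-8442764 + (8967 - 1*3612)) = 1/(-8442764 + (8967 - 3612)) = 1/(-8442764 + 5355) = 1/(-8437409) = -1/8437409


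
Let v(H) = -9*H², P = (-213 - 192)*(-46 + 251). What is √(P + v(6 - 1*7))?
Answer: 3*I*√9226 ≈ 288.16*I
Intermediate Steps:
P = -83025 (P = -405*205 = -83025)
√(P + v(6 - 1*7)) = √(-83025 - 9*(6 - 1*7)²) = √(-83025 - 9*(6 - 7)²) = √(-83025 - 9*(-1)²) = √(-83025 - 9*1) = √(-83025 - 9) = √(-83034) = 3*I*√9226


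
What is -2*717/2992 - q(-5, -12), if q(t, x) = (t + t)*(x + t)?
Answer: -255037/1496 ≈ -170.48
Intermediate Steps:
q(t, x) = 2*t*(t + x) (q(t, x) = (2*t)*(t + x) = 2*t*(t + x))
-2*717/2992 - q(-5, -12) = -2*717/2992 - 2*(-5)*(-5 - 12) = -1434*1/2992 - 2*(-5)*(-17) = -717/1496 - 1*170 = -717/1496 - 170 = -255037/1496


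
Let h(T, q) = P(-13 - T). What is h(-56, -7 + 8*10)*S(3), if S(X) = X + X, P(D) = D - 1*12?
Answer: 186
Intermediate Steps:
P(D) = -12 + D (P(D) = D - 12 = -12 + D)
h(T, q) = -25 - T (h(T, q) = -12 + (-13 - T) = -25 - T)
S(X) = 2*X
h(-56, -7 + 8*10)*S(3) = (-25 - 1*(-56))*(2*3) = (-25 + 56)*6 = 31*6 = 186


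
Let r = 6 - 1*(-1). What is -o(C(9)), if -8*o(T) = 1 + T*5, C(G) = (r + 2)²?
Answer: 203/4 ≈ 50.750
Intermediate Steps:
r = 7 (r = 6 + 1 = 7)
C(G) = 81 (C(G) = (7 + 2)² = 9² = 81)
o(T) = -⅛ - 5*T/8 (o(T) = -(1 + T*5)/8 = -(1 + 5*T)/8 = -⅛ - 5*T/8)
-o(C(9)) = -(-⅛ - 5/8*81) = -(-⅛ - 405/8) = -1*(-203/4) = 203/4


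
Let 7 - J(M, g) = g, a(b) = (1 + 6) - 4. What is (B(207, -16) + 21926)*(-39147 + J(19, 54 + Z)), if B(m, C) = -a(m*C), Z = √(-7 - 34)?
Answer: -859250062 - 21923*I*√41 ≈ -8.5925e+8 - 1.4038e+5*I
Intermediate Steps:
Z = I*√41 (Z = √(-41) = I*√41 ≈ 6.4031*I)
a(b) = 3 (a(b) = 7 - 4 = 3)
J(M, g) = 7 - g
B(m, C) = -3 (B(m, C) = -1*3 = -3)
(B(207, -16) + 21926)*(-39147 + J(19, 54 + Z)) = (-3 + 21926)*(-39147 + (7 - (54 + I*√41))) = 21923*(-39147 + (7 + (-54 - I*√41))) = 21923*(-39147 + (-47 - I*√41)) = 21923*(-39194 - I*√41) = -859250062 - 21923*I*√41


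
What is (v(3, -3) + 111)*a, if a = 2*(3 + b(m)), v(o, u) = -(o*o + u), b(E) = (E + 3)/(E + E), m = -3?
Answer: 630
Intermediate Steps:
b(E) = (3 + E)/(2*E) (b(E) = (3 + E)/((2*E)) = (3 + E)*(1/(2*E)) = (3 + E)/(2*E))
v(o, u) = -u - o**2 (v(o, u) = -(o**2 + u) = -(u + o**2) = -u - o**2)
a = 6 (a = 2*(3 + (1/2)*(3 - 3)/(-3)) = 2*(3 + (1/2)*(-1/3)*0) = 2*(3 + 0) = 2*3 = 6)
(v(3, -3) + 111)*a = ((-1*(-3) - 1*3**2) + 111)*6 = ((3 - 1*9) + 111)*6 = ((3 - 9) + 111)*6 = (-6 + 111)*6 = 105*6 = 630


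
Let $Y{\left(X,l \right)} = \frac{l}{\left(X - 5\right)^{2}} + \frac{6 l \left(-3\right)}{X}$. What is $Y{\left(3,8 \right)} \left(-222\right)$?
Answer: $10212$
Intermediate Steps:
$Y{\left(X,l \right)} = \frac{l}{\left(-5 + X\right)^{2}} - \frac{18 l}{X}$ ($Y{\left(X,l \right)} = \frac{l}{\left(-5 + X\right)^{2}} + \frac{\left(-18\right) l}{X} = \frac{l}{\left(-5 + X\right)^{2}} - \frac{18 l}{X}$)
$Y{\left(3,8 \right)} \left(-222\right) = \left(\frac{8}{\left(-5 + 3\right)^{2}} - \frac{144}{3}\right) \left(-222\right) = \left(\frac{8}{4} - 144 \cdot \frac{1}{3}\right) \left(-222\right) = \left(8 \cdot \frac{1}{4} - 48\right) \left(-222\right) = \left(2 - 48\right) \left(-222\right) = \left(-46\right) \left(-222\right) = 10212$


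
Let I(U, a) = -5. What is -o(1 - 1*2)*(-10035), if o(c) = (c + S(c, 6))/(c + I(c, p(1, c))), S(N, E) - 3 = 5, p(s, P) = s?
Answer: -23415/2 ≈ -11708.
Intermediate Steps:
S(N, E) = 8 (S(N, E) = 3 + 5 = 8)
o(c) = (8 + c)/(-5 + c) (o(c) = (c + 8)/(c - 5) = (8 + c)/(-5 + c))
-o(1 - 1*2)*(-10035) = -(8 + (1 - 1*2))/(-5 + (1 - 1*2))*(-10035) = -(8 + (1 - 2))/(-5 + (1 - 2))*(-10035) = -(8 - 1)/(-5 - 1)*(-10035) = -7/(-6)*(-10035) = -(-⅙*7)*(-10035) = -(-7)*(-10035)/6 = -1*23415/2 = -23415/2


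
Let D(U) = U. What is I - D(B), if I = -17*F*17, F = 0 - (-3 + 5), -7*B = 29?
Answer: 4075/7 ≈ 582.14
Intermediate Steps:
B = -29/7 (B = -1/7*29 = -29/7 ≈ -4.1429)
F = -2 (F = 0 - 1*2 = 0 - 2 = -2)
I = 578 (I = -17*(-2)*17 = 34*17 = 578)
I - D(B) = 578 - 1*(-29/7) = 578 + 29/7 = 4075/7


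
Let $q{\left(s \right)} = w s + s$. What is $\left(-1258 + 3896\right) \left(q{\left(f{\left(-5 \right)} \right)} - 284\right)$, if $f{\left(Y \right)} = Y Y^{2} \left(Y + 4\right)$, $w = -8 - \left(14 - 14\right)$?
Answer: $-3057442$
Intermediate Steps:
$w = -8$ ($w = -8 - 0 = -8 + 0 = -8$)
$f{\left(Y \right)} = Y^{3} \left(4 + Y\right)$
$q{\left(s \right)} = - 7 s$ ($q{\left(s \right)} = - 8 s + s = - 7 s$)
$\left(-1258 + 3896\right) \left(q{\left(f{\left(-5 \right)} \right)} - 284\right) = \left(-1258 + 3896\right) \left(- 7 \left(-5\right)^{3} \left(4 - 5\right) - 284\right) = 2638 \left(- 7 \left(\left(-125\right) \left(-1\right)\right) - 284\right) = 2638 \left(\left(-7\right) 125 - 284\right) = 2638 \left(-875 - 284\right) = 2638 \left(-1159\right) = -3057442$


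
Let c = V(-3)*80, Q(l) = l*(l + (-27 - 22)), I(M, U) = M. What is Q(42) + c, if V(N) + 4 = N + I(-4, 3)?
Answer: -1174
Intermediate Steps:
V(N) = -8 + N (V(N) = -4 + (N - 4) = -4 + (-4 + N) = -8 + N)
Q(l) = l*(-49 + l) (Q(l) = l*(l - 49) = l*(-49 + l))
c = -880 (c = (-8 - 3)*80 = -11*80 = -880)
Q(42) + c = 42*(-49 + 42) - 880 = 42*(-7) - 880 = -294 - 880 = -1174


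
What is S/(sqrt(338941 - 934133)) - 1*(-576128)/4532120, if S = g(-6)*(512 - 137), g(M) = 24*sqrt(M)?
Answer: 72016/566515 + 4500*sqrt(223197)/74399 ≈ 28.702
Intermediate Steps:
S = 9000*I*sqrt(6) (S = (24*sqrt(-6))*(512 - 137) = (24*(I*sqrt(6)))*375 = (24*I*sqrt(6))*375 = 9000*I*sqrt(6) ≈ 22045.0*I)
S/(sqrt(338941 - 934133)) - 1*(-576128)/4532120 = (9000*I*sqrt(6))/(sqrt(338941 - 934133)) - 1*(-576128)/4532120 = (9000*I*sqrt(6))/(sqrt(-595192)) + 576128*(1/4532120) = (9000*I*sqrt(6))/((2*I*sqrt(148798))) + 72016/566515 = (9000*I*sqrt(6))*(-I*sqrt(148798)/297596) + 72016/566515 = 4500*sqrt(223197)/74399 + 72016/566515 = 72016/566515 + 4500*sqrt(223197)/74399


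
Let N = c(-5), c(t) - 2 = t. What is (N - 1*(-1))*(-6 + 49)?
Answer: -86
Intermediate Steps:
c(t) = 2 + t
N = -3 (N = 2 - 5 = -3)
(N - 1*(-1))*(-6 + 49) = (-3 - 1*(-1))*(-6 + 49) = (-3 + 1)*43 = -2*43 = -86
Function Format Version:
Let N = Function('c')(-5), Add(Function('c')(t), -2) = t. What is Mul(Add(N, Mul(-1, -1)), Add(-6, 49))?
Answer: -86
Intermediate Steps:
Function('c')(t) = Add(2, t)
N = -3 (N = Add(2, -5) = -3)
Mul(Add(N, Mul(-1, -1)), Add(-6, 49)) = Mul(Add(-3, Mul(-1, -1)), Add(-6, 49)) = Mul(Add(-3, 1), 43) = Mul(-2, 43) = -86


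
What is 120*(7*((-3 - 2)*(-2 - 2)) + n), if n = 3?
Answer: 17160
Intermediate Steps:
120*(7*((-3 - 2)*(-2 - 2)) + n) = 120*(7*((-3 - 2)*(-2 - 2)) + 3) = 120*(7*(-5*(-4)) + 3) = 120*(7*20 + 3) = 120*(140 + 3) = 120*143 = 17160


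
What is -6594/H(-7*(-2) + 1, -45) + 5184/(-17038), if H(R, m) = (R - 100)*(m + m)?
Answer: -12667181/10861725 ≈ -1.1662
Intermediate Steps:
H(R, m) = 2*m*(-100 + R) (H(R, m) = (-100 + R)*(2*m) = 2*m*(-100 + R))
-6594/H(-7*(-2) + 1, -45) + 5184/(-17038) = -6594*(-1/(90*(-100 + (-7*(-2) + 1)))) + 5184/(-17038) = -6594*(-1/(90*(-100 + (14 + 1)))) + 5184*(-1/17038) = -6594*(-1/(90*(-100 + 15))) - 2592/8519 = -6594/(2*(-45)*(-85)) - 2592/8519 = -6594/7650 - 2592/8519 = -6594*1/7650 - 2592/8519 = -1099/1275 - 2592/8519 = -12667181/10861725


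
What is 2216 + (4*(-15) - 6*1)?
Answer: 2150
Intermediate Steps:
2216 + (4*(-15) - 6*1) = 2216 + (-60 - 6) = 2216 - 66 = 2150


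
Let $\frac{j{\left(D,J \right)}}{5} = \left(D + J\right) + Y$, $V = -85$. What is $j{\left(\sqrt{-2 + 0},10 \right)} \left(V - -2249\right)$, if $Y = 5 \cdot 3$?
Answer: $270500 + 10820 i \sqrt{2} \approx 2.705 \cdot 10^{5} + 15302.0 i$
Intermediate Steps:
$Y = 15$
$j{\left(D,J \right)} = 75 + 5 D + 5 J$ ($j{\left(D,J \right)} = 5 \left(\left(D + J\right) + 15\right) = 5 \left(15 + D + J\right) = 75 + 5 D + 5 J$)
$j{\left(\sqrt{-2 + 0},10 \right)} \left(V - -2249\right) = \left(75 + 5 \sqrt{-2 + 0} + 5 \cdot 10\right) \left(-85 - -2249\right) = \left(75 + 5 \sqrt{-2} + 50\right) \left(-85 + 2249\right) = \left(75 + 5 i \sqrt{2} + 50\right) 2164 = \left(125 + 5 i \sqrt{2}\right) 2164 = 270500 + 10820 i \sqrt{2}$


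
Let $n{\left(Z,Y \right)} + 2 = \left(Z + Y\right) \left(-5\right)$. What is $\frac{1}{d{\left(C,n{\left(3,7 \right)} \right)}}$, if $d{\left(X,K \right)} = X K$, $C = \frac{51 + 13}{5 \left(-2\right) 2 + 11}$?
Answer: $\frac{9}{3328} \approx 0.0027043$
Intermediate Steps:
$n{\left(Z,Y \right)} = -2 - 5 Y - 5 Z$ ($n{\left(Z,Y \right)} = -2 + \left(Z + Y\right) \left(-5\right) = -2 + \left(Y + Z\right) \left(-5\right) = -2 - \left(5 Y + 5 Z\right) = -2 - 5 Y - 5 Z$)
$C = - \frac{64}{9}$ ($C = \frac{64}{\left(-10\right) 2 + 11} = \frac{64}{-20 + 11} = \frac{64}{-9} = 64 \left(- \frac{1}{9}\right) = - \frac{64}{9} \approx -7.1111$)
$d{\left(X,K \right)} = K X$
$\frac{1}{d{\left(C,n{\left(3,7 \right)} \right)}} = \frac{1}{\left(-2 - 35 - 15\right) \left(- \frac{64}{9}\right)} = \frac{1}{\left(-52\right) \left(- \frac{64}{9}\right)} = \frac{1}{\frac{3328}{9}} = \frac{9}{3328}$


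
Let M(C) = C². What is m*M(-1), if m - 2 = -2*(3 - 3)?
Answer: 2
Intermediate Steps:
m = 2 (m = 2 - 2*(3 - 3) = 2 - 2*0 = 2 + 0 = 2)
m*M(-1) = 2*(-1)² = 2*1 = 2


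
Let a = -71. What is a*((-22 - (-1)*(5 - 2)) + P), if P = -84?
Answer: 7313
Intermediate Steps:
a*((-22 - (-1)*(5 - 2)) + P) = -71*((-22 - (-1)*(5 - 2)) - 84) = -71*((-22 - (-1)*3) - 84) = -71*((-22 - 1*(-3)) - 84) = -71*((-22 + 3) - 84) = -71*(-19 - 84) = -71*(-103) = 7313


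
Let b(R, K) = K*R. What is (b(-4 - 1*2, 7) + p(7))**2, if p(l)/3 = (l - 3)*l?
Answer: 1764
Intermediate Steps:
p(l) = 3*l*(-3 + l) (p(l) = 3*((l - 3)*l) = 3*((-3 + l)*l) = 3*(l*(-3 + l)) = 3*l*(-3 + l))
(b(-4 - 1*2, 7) + p(7))**2 = (7*(-4 - 1*2) + 3*7*(-3 + 7))**2 = (7*(-4 - 2) + 3*7*4)**2 = (7*(-6) + 84)**2 = (-42 + 84)**2 = 42**2 = 1764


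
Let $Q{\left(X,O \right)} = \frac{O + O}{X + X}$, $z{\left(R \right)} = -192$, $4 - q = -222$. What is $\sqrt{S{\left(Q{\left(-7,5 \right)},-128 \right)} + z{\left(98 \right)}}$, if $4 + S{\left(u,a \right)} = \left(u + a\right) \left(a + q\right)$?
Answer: $i \sqrt{12810} \approx 113.18 i$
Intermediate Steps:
$q = 226$ ($q = 4 - -222 = 4 + 222 = 226$)
$Q{\left(X,O \right)} = \frac{O}{X}$ ($Q{\left(X,O \right)} = \frac{2 O}{2 X} = 2 O \frac{1}{2 X} = \frac{O}{X}$)
$S{\left(u,a \right)} = -4 + \left(226 + a\right) \left(a + u\right)$ ($S{\left(u,a \right)} = -4 + \left(u + a\right) \left(a + 226\right) = -4 + \left(a + u\right) \left(226 + a\right) = -4 + \left(226 + a\right) \left(a + u\right)$)
$\sqrt{S{\left(Q{\left(-7,5 \right)},-128 \right)} + z{\left(98 \right)}} = \sqrt{\left(-4 + \left(-128\right)^{2} + 226 \left(-128\right) + 226 \frac{5}{-7} - 128 \frac{5}{-7}\right) - 192} = \sqrt{\left(-4 + 16384 - 28928 + 226 \cdot 5 \left(- \frac{1}{7}\right) - 128 \cdot 5 \left(- \frac{1}{7}\right)\right) - 192} = \sqrt{\left(-4 + 16384 - 28928 + 226 \left(- \frac{5}{7}\right) - - \frac{640}{7}\right) - 192} = \sqrt{\left(-4 + 16384 - 28928 - \frac{1130}{7} + \frac{640}{7}\right) - 192} = \sqrt{-12618 - 192} = \sqrt{-12810} = i \sqrt{12810}$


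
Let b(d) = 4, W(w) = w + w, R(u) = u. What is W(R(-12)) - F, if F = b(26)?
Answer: -28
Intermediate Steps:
W(w) = 2*w
F = 4
W(R(-12)) - F = 2*(-12) - 1*4 = -24 - 4 = -28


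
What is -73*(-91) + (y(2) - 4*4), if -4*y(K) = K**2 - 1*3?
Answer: 26507/4 ≈ 6626.8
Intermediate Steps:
y(K) = 3/4 - K**2/4 (y(K) = -(K**2 - 1*3)/4 = -(K**2 - 3)/4 = -(-3 + K**2)/4 = 3/4 - K**2/4)
-73*(-91) + (y(2) - 4*4) = -73*(-91) + ((3/4 - 1/4*2**2) - 4*4) = 6643 + ((3/4 - 1/4*4) - 16) = 6643 + ((3/4 - 1) - 16) = 6643 + (-1/4 - 16) = 6643 - 65/4 = 26507/4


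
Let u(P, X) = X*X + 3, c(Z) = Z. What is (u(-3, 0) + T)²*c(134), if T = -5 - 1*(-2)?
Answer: 0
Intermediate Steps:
u(P, X) = 3 + X² (u(P, X) = X² + 3 = 3 + X²)
T = -3 (T = -5 + 2 = -3)
(u(-3, 0) + T)²*c(134) = ((3 + 0²) - 3)²*134 = ((3 + 0) - 3)²*134 = (3 - 3)²*134 = 0²*134 = 0*134 = 0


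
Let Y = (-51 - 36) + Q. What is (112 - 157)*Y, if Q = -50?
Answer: 6165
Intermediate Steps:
Y = -137 (Y = (-51 - 36) - 50 = -87 - 50 = -137)
(112 - 157)*Y = (112 - 157)*(-137) = -45*(-137) = 6165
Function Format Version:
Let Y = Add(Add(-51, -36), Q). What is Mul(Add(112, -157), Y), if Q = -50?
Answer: 6165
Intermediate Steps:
Y = -137 (Y = Add(Add(-51, -36), -50) = Add(-87, -50) = -137)
Mul(Add(112, -157), Y) = Mul(Add(112, -157), -137) = Mul(-45, -137) = 6165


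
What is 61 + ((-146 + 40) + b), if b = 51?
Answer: 6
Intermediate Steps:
61 + ((-146 + 40) + b) = 61 + ((-146 + 40) + 51) = 61 + (-106 + 51) = 61 - 55 = 6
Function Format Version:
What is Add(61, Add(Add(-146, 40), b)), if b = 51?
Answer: 6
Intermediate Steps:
Add(61, Add(Add(-146, 40), b)) = Add(61, Add(Add(-146, 40), 51)) = Add(61, Add(-106, 51)) = Add(61, -55) = 6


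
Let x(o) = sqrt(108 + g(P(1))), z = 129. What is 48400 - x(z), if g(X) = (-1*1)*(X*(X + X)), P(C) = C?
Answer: 48400 - sqrt(106) ≈ 48390.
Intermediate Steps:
g(X) = -2*X**2 (g(X) = -X*2*X = -2*X**2)
x(o) = sqrt(106) (x(o) = sqrt(108 - 2*1**2) = sqrt(108 - 2*1) = sqrt(108 - 2) = sqrt(106))
48400 - x(z) = 48400 - sqrt(106)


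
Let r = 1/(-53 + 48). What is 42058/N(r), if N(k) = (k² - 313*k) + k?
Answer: 1051450/1561 ≈ 673.57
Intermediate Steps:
r = -⅕ (r = 1/(-5) = -⅕ ≈ -0.20000)
N(k) = k² - 312*k
42058/N(r) = 42058/((-(-312 - ⅕)/5)) = 42058/((-⅕*(-1561/5))) = 42058/(1561/25) = 42058*(25/1561) = 1051450/1561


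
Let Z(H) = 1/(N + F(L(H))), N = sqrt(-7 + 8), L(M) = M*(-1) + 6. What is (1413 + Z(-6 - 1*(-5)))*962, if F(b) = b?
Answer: 5437705/4 ≈ 1.3594e+6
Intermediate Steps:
L(M) = 6 - M (L(M) = -M + 6 = 6 - M)
N = 1 (N = sqrt(1) = 1)
Z(H) = 1/(7 - H) (Z(H) = 1/(1 + (6 - H)) = 1/(7 - H))
(1413 + Z(-6 - 1*(-5)))*962 = (1413 - 1/(-7 + (-6 - 1*(-5))))*962 = (1413 - 1/(-7 + (-6 + 5)))*962 = (1413 - 1/(-7 - 1))*962 = (1413 - 1/(-8))*962 = (1413 - 1*(-1/8))*962 = (1413 + 1/8)*962 = (11305/8)*962 = 5437705/4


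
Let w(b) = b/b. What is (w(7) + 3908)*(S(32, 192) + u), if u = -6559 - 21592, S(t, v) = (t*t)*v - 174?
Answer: 657818247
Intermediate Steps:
S(t, v) = -174 + v*t² (S(t, v) = t²*v - 174 = v*t² - 174 = -174 + v*t²)
w(b) = 1
u = -28151
(w(7) + 3908)*(S(32, 192) + u) = (1 + 3908)*((-174 + 192*32²) - 28151) = 3909*((-174 + 192*1024) - 28151) = 3909*((-174 + 196608) - 28151) = 3909*(196434 - 28151) = 3909*168283 = 657818247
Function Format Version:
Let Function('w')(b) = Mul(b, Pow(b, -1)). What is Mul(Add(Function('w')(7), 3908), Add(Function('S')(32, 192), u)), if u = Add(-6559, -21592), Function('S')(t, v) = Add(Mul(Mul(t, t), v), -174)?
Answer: 657818247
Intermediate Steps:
Function('S')(t, v) = Add(-174, Mul(v, Pow(t, 2))) (Function('S')(t, v) = Add(Mul(Pow(t, 2), v), -174) = Add(Mul(v, Pow(t, 2)), -174) = Add(-174, Mul(v, Pow(t, 2))))
Function('w')(b) = 1
u = -28151
Mul(Add(Function('w')(7), 3908), Add(Function('S')(32, 192), u)) = Mul(Add(1, 3908), Add(Add(-174, Mul(192, Pow(32, 2))), -28151)) = Mul(3909, Add(Add(-174, Mul(192, 1024)), -28151)) = Mul(3909, Add(Add(-174, 196608), -28151)) = Mul(3909, Add(196434, -28151)) = Mul(3909, 168283) = 657818247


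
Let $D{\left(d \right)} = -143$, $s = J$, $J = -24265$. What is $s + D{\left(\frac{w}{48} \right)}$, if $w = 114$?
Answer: $-24408$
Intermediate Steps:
$s = -24265$
$s + D{\left(\frac{w}{48} \right)} = -24265 - 143 = -24408$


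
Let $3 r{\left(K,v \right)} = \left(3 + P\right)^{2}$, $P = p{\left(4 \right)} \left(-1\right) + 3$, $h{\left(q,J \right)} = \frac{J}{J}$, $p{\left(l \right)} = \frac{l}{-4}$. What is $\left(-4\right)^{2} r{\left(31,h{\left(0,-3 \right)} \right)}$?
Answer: $\frac{784}{3} \approx 261.33$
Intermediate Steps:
$p{\left(l \right)} = - \frac{l}{4}$ ($p{\left(l \right)} = l \left(- \frac{1}{4}\right) = - \frac{l}{4}$)
$h{\left(q,J \right)} = 1$
$P = 4$ ($P = \left(- \frac{1}{4}\right) 4 \left(-1\right) + 3 = \left(-1\right) \left(-1\right) + 3 = 1 + 3 = 4$)
$r{\left(K,v \right)} = \frac{49}{3}$ ($r{\left(K,v \right)} = \frac{\left(3 + 4\right)^{2}}{3} = \frac{7^{2}}{3} = \frac{1}{3} \cdot 49 = \frac{49}{3}$)
$\left(-4\right)^{2} r{\left(31,h{\left(0,-3 \right)} \right)} = \left(-4\right)^{2} \cdot \frac{49}{3} = 16 \cdot \frac{49}{3} = \frac{784}{3}$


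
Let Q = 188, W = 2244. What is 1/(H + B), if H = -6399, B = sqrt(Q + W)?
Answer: -6399/40944769 - 8*sqrt(38)/40944769 ≈ -0.00015749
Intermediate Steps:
B = 8*sqrt(38) (B = sqrt(188 + 2244) = sqrt(2432) = 8*sqrt(38) ≈ 49.315)
1/(H + B) = 1/(-6399 + 8*sqrt(38))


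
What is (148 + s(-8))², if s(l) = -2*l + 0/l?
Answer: 26896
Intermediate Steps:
s(l) = -2*l (s(l) = -2*l + 0 = -2*l)
(148 + s(-8))² = (148 - 2*(-8))² = (148 + 16)² = 164² = 26896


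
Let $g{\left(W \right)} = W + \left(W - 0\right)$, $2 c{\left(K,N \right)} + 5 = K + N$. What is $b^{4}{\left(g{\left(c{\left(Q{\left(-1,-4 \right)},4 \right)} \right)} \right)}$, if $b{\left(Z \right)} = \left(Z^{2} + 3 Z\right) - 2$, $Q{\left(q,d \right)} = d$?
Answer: $4096$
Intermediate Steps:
$c{\left(K,N \right)} = - \frac{5}{2} + \frac{K}{2} + \frac{N}{2}$ ($c{\left(K,N \right)} = - \frac{5}{2} + \frac{K + N}{2} = - \frac{5}{2} + \left(\frac{K}{2} + \frac{N}{2}\right) = - \frac{5}{2} + \frac{K}{2} + \frac{N}{2}$)
$g{\left(W \right)} = 2 W$ ($g{\left(W \right)} = W + \left(W + 0\right) = W + W = 2 W$)
$b{\left(Z \right)} = -2 + Z^{2} + 3 Z$
$b^{4}{\left(g{\left(c{\left(Q{\left(-1,-4 \right)},4 \right)} \right)} \right)} = \left(-2 + \left(2 \left(- \frac{5}{2} + \frac{1}{2} \left(-4\right) + \frac{1}{2} \cdot 4\right)\right)^{2} + 3 \cdot 2 \left(- \frac{5}{2} + \frac{1}{2} \left(-4\right) + \frac{1}{2} \cdot 4\right)\right)^{4} = \left(-2 + \left(2 \left(- \frac{5}{2} - 2 + 2\right)\right)^{2} + 3 \cdot 2 \left(- \frac{5}{2} - 2 + 2\right)\right)^{4} = \left(-2 + \left(2 \left(- \frac{5}{2}\right)\right)^{2} + 3 \cdot 2 \left(- \frac{5}{2}\right)\right)^{4} = \left(-2 + \left(-5\right)^{2} + 3 \left(-5\right)\right)^{4} = \left(-2 + 25 - 15\right)^{4} = 8^{4} = 4096$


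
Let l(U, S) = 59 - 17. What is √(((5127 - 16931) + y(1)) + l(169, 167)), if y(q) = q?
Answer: I*√11761 ≈ 108.45*I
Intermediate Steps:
l(U, S) = 42
√(((5127 - 16931) + y(1)) + l(169, 167)) = √(((5127 - 16931) + 1) + 42) = √((-11804 + 1) + 42) = √(-11803 + 42) = √(-11761) = I*√11761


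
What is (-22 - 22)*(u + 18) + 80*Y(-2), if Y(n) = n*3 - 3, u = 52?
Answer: -3800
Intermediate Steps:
Y(n) = -3 + 3*n (Y(n) = 3*n - 3 = -3 + 3*n)
(-22 - 22)*(u + 18) + 80*Y(-2) = (-22 - 22)*(52 + 18) + 80*(-3 + 3*(-2)) = -44*70 + 80*(-3 - 6) = -3080 + 80*(-9) = -3080 - 720 = -3800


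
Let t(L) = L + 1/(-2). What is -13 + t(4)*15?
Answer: 79/2 ≈ 39.500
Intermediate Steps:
t(L) = -1/2 + L (t(L) = L - 1/2 = -1/2 + L)
-13 + t(4)*15 = -13 + (-1/2 + 4)*15 = -13 + (7/2)*15 = -13 + 105/2 = 79/2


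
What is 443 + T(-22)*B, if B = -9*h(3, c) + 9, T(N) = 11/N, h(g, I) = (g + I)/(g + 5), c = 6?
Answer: 7097/16 ≈ 443.56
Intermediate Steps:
h(g, I) = (I + g)/(5 + g)
B = -9/8 (B = -9*(6 + 3)/(5 + 3) + 9 = -9*9/8 + 9 = -81/8 + 9 = -9/8 ≈ -1.1250)
443 + T(-22)*B = 443 + (11/(-22))*(-9/8) = 443 + (11*(-1/22))*(-9/8) = 443 - 1/2*(-9/8) = 443 + 9/16 = 7097/16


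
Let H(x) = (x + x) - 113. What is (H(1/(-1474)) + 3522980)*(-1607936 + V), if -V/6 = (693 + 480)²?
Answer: -25609153562032780/737 ≈ -3.4748e+13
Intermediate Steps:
H(x) = -113 + 2*x (H(x) = 2*x - 113 = -113 + 2*x)
V = -8255574 (V = -6*(693 + 480)² = -6*1173² = -6*1375929 = -8255574)
(H(1/(-1474)) + 3522980)*(-1607936 + V) = ((-113 + 2/(-1474)) + 3522980)*(-1607936 - 8255574) = ((-113 + 2*(-1/1474)) + 3522980)*(-9863510) = ((-113 - 1/737) + 3522980)*(-9863510) = (-83282/737 + 3522980)*(-9863510) = (2596352978/737)*(-9863510) = -25609153562032780/737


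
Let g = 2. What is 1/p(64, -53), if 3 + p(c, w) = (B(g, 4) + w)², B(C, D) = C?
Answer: 1/2598 ≈ 0.00038491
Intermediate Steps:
p(c, w) = -3 + (2 + w)²
1/p(64, -53) = 1/(-3 + (2 - 53)²) = 1/(-3 + (-51)²) = 1/(-3 + 2601) = 1/2598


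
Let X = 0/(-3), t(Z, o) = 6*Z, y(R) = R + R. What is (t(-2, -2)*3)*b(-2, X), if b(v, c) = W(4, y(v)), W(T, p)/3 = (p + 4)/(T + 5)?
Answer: 0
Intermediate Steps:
y(R) = 2*R
X = 0 (X = 0*(-⅓) = 0)
W(T, p) = 3*(4 + p)/(5 + T) (W(T, p) = 3*((p + 4)/(T + 5)) = 3*((4 + p)/(5 + T)) = 3*(4 + p)/(5 + T))
b(v, c) = 4/3 + 2*v/3 (b(v, c) = 3*(4 + 2*v)/(5 + 4) = 3*(4 + 2*v)/9 = 3*(⅑)*(4 + 2*v) = 4/3 + 2*v/3)
(t(-2, -2)*3)*b(-2, X) = ((6*(-2))*3)*(4/3 + (⅔)*(-2)) = (-12*3)*(4/3 - 4/3) = -36*0 = 0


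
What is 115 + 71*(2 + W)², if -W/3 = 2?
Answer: 1251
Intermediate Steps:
W = -6 (W = -3*2 = -6)
115 + 71*(2 + W)² = 115 + 71*(2 - 6)² = 115 + 71*(-4)² = 115 + 71*16 = 115 + 1136 = 1251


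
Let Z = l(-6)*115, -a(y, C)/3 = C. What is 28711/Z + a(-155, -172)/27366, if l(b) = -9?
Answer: -130861861/4720635 ≈ -27.721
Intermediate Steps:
a(y, C) = -3*C
Z = -1035 (Z = -9*115 = -1035)
28711/Z + a(-155, -172)/27366 = 28711/(-1035) - 3*(-172)/27366 = 28711*(-1/1035) + 516*(1/27366) = -28711/1035 + 86/4561 = -130861861/4720635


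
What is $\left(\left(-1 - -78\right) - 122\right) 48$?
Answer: $-2160$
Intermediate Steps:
$\left(\left(-1 - -78\right) - 122\right) 48 = \left(\left(-1 + 78\right) - 122\right) 48 = \left(77 - 122\right) 48 = \left(-45\right) 48 = -2160$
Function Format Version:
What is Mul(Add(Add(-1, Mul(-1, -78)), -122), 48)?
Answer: -2160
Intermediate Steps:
Mul(Add(Add(-1, Mul(-1, -78)), -122), 48) = Mul(Add(Add(-1, 78), -122), 48) = Mul(Add(77, -122), 48) = Mul(-45, 48) = -2160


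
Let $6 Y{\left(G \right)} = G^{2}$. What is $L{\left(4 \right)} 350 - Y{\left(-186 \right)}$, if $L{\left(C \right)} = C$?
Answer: $-4366$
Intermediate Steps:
$Y{\left(G \right)} = \frac{G^{2}}{6}$
$L{\left(4 \right)} 350 - Y{\left(-186 \right)} = 4 \cdot 350 - \frac{\left(-186\right)^{2}}{6} = 1400 - \frac{1}{6} \cdot 34596 = 1400 - 5766 = -4366$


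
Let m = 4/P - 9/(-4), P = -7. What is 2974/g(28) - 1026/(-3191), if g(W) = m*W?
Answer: 9538256/149977 ≈ 63.598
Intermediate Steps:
m = 47/28 (m = 4/(-7) - 9/(-4) = 4*(-⅐) - 9*(-¼) = -4/7 + 9/4 = 47/28 ≈ 1.6786)
g(W) = 47*W/28
2974/g(28) - 1026/(-3191) = 2974/(((47/28)*28)) - 1026/(-3191) = 2974/47 - 1026*(-1/3191) = 2974*(1/47) + 1026/3191 = 2974/47 + 1026/3191 = 9538256/149977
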